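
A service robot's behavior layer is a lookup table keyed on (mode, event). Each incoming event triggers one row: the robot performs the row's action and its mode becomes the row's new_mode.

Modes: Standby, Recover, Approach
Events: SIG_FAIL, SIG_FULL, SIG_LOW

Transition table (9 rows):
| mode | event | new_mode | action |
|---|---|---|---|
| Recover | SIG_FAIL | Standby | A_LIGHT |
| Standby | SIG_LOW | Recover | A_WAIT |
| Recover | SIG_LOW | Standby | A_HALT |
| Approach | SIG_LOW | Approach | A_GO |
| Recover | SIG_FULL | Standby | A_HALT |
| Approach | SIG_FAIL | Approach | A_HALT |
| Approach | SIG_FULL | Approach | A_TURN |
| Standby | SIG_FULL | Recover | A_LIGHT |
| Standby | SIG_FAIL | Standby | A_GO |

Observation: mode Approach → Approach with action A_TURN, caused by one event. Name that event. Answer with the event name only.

SIG_FULL

try SIG_FAIL: (Approach, SIG_FAIL) → (Approach, A_HALT)
try SIG_FULL: (Approach, SIG_FULL) → (Approach, A_TURN)  ← matches
try SIG_LOW: (Approach, SIG_LOW) → (Approach, A_GO)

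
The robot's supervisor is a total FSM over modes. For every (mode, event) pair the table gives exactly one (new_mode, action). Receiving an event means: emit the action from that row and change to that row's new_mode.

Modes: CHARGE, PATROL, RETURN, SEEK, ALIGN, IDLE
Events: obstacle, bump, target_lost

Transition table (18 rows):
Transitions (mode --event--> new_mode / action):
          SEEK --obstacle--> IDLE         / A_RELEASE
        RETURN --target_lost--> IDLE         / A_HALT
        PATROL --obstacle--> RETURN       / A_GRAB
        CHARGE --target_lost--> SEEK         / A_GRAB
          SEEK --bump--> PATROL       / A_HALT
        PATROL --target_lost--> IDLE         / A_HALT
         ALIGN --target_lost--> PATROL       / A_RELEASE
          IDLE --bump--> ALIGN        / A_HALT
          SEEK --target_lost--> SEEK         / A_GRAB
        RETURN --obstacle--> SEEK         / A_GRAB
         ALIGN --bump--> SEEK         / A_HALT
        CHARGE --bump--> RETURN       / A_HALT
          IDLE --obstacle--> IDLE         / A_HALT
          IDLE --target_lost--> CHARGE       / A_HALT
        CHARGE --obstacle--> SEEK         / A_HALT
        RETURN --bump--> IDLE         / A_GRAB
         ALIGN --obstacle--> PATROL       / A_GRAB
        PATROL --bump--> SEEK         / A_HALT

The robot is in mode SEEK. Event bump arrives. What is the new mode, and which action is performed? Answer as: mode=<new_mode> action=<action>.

current mode = SEEK; filter table to that mode:
  (SEEK, obstacle) → (IDLE, A_RELEASE)
  (SEEK, bump) → (PATROL, A_HALT)  ← event matches
  (SEEK, target_lost) → (SEEK, A_GRAB)
event = bump selects (PATROL, A_HALT)

mode=PATROL action=A_HALT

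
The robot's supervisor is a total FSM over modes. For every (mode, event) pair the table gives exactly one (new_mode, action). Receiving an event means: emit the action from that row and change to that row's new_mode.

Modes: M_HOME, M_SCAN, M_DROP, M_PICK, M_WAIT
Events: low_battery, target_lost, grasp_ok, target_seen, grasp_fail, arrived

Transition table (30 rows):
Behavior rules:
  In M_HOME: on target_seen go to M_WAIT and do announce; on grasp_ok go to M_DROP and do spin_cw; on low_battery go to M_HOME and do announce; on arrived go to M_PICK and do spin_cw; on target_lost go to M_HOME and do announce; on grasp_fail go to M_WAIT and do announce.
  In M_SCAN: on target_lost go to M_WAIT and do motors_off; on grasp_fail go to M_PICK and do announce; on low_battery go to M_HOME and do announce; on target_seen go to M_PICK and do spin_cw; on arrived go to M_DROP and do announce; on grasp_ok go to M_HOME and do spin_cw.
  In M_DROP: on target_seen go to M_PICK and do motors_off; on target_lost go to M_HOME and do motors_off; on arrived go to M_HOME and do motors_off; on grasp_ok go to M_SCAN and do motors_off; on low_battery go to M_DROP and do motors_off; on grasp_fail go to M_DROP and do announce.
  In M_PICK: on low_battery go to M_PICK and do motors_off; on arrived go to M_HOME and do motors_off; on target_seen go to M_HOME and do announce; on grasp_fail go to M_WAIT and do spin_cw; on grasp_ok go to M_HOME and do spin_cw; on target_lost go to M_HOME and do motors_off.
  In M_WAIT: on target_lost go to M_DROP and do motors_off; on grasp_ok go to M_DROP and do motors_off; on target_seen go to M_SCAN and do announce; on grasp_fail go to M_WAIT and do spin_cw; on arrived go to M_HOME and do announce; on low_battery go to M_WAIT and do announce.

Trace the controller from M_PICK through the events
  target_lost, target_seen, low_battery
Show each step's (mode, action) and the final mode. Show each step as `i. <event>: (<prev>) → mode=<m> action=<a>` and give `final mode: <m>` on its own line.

1. target_lost: (M_PICK) → mode=M_HOME action=motors_off
2. target_seen: (M_HOME) → mode=M_WAIT action=announce
3. low_battery: (M_WAIT) → mode=M_WAIT action=announce

final mode: M_WAIT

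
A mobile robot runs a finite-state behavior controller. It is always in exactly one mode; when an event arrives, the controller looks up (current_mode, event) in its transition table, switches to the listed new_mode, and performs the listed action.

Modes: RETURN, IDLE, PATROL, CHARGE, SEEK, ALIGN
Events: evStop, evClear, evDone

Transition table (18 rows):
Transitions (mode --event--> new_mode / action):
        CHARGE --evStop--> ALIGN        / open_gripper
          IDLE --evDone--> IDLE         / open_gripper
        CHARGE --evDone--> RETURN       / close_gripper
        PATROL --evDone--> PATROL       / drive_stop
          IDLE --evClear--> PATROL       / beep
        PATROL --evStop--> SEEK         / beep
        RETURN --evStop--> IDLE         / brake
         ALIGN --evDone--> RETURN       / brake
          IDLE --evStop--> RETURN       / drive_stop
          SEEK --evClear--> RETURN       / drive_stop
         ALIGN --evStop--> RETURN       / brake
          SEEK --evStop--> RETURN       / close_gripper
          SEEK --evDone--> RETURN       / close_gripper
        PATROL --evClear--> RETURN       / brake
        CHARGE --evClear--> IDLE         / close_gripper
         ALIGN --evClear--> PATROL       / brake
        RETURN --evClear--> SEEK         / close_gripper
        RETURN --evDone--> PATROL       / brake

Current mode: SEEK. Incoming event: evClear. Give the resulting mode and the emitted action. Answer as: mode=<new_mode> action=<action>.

current mode = SEEK; filter table to that mode:
  (SEEK, evClear) → (RETURN, drive_stop)  ← event matches
  (SEEK, evStop) → (RETURN, close_gripper)
  (SEEK, evDone) → (RETURN, close_gripper)
event = evClear selects (RETURN, drive_stop)

mode=RETURN action=drive_stop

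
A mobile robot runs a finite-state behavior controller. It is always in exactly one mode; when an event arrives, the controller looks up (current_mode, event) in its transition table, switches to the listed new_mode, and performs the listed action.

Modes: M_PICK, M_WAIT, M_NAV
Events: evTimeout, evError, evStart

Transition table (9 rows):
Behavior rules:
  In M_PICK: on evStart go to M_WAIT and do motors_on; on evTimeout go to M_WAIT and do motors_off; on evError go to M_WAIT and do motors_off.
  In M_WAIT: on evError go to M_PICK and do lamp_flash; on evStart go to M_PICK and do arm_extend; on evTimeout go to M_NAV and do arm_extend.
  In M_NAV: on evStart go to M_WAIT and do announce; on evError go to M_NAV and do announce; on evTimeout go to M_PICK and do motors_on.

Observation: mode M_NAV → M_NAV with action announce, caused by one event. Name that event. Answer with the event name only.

evError

try evTimeout: (M_NAV, evTimeout) → (M_PICK, motors_on)
try evError: (M_NAV, evError) → (M_NAV, announce)  ← matches
try evStart: (M_NAV, evStart) → (M_WAIT, announce)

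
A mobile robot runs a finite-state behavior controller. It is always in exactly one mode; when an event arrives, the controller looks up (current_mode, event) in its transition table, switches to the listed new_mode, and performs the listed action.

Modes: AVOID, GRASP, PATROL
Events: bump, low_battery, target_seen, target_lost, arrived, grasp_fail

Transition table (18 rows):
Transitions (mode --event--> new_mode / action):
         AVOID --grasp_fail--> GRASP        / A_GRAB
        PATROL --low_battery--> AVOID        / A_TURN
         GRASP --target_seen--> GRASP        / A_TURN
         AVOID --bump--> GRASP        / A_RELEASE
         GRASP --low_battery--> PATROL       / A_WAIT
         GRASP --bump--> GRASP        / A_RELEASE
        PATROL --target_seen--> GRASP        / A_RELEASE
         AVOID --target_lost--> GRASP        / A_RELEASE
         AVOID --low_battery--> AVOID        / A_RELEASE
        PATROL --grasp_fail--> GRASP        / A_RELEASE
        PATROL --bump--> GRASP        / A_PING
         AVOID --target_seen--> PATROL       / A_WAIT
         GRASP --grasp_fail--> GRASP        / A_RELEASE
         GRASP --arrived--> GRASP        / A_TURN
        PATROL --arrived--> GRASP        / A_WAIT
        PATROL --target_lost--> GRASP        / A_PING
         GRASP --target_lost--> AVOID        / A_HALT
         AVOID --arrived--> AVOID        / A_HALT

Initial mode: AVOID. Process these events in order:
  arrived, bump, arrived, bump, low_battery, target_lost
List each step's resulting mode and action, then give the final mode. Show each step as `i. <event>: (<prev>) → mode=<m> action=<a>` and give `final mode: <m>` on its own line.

1. arrived: (AVOID) → mode=AVOID action=A_HALT
2. bump: (AVOID) → mode=GRASP action=A_RELEASE
3. arrived: (GRASP) → mode=GRASP action=A_TURN
4. bump: (GRASP) → mode=GRASP action=A_RELEASE
5. low_battery: (GRASP) → mode=PATROL action=A_WAIT
6. target_lost: (PATROL) → mode=GRASP action=A_PING

final mode: GRASP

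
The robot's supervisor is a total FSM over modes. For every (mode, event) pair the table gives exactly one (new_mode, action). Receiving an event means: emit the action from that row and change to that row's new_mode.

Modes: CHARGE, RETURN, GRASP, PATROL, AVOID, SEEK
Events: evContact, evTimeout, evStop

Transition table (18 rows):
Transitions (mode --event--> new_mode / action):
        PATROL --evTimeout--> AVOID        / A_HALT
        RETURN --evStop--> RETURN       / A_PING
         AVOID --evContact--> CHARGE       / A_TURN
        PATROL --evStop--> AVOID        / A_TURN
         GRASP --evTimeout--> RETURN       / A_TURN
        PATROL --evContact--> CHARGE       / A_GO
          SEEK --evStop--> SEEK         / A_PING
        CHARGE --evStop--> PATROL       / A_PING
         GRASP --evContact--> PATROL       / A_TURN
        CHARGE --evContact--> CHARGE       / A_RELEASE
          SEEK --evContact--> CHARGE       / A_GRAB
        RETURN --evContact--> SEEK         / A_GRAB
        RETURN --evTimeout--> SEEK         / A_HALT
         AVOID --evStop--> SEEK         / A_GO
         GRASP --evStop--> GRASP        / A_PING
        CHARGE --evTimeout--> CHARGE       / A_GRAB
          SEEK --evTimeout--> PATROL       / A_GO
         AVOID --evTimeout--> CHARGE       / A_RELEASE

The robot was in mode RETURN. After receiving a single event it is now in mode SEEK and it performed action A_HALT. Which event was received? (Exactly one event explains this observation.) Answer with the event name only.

try evContact: (RETURN, evContact) → (SEEK, A_GRAB)
try evTimeout: (RETURN, evTimeout) → (SEEK, A_HALT)  ← matches
try evStop: (RETURN, evStop) → (RETURN, A_PING)

evTimeout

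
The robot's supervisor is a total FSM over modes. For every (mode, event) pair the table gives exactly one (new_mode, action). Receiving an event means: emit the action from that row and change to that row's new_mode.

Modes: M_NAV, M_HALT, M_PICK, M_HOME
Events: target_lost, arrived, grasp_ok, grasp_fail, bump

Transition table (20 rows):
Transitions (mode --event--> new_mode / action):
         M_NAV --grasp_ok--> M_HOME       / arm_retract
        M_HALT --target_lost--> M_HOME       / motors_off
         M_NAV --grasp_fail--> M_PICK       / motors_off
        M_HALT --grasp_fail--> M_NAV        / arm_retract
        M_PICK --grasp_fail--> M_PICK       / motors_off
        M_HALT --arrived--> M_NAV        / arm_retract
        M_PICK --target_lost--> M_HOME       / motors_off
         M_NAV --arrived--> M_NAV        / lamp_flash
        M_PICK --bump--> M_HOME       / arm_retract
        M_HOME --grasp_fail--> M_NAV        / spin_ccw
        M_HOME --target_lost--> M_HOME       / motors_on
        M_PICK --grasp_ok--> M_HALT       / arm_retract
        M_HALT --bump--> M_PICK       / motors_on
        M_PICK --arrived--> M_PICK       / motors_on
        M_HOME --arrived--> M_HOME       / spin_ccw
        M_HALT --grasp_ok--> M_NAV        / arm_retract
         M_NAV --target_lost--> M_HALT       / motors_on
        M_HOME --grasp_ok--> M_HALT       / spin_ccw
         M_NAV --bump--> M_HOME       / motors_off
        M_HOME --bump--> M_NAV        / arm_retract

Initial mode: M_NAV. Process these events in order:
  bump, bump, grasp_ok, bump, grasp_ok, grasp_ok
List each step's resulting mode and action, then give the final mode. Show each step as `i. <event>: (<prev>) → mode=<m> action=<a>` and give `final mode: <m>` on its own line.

1. bump: (M_NAV) → mode=M_HOME action=motors_off
2. bump: (M_HOME) → mode=M_NAV action=arm_retract
3. grasp_ok: (M_NAV) → mode=M_HOME action=arm_retract
4. bump: (M_HOME) → mode=M_NAV action=arm_retract
5. grasp_ok: (M_NAV) → mode=M_HOME action=arm_retract
6. grasp_ok: (M_HOME) → mode=M_HALT action=spin_ccw

final mode: M_HALT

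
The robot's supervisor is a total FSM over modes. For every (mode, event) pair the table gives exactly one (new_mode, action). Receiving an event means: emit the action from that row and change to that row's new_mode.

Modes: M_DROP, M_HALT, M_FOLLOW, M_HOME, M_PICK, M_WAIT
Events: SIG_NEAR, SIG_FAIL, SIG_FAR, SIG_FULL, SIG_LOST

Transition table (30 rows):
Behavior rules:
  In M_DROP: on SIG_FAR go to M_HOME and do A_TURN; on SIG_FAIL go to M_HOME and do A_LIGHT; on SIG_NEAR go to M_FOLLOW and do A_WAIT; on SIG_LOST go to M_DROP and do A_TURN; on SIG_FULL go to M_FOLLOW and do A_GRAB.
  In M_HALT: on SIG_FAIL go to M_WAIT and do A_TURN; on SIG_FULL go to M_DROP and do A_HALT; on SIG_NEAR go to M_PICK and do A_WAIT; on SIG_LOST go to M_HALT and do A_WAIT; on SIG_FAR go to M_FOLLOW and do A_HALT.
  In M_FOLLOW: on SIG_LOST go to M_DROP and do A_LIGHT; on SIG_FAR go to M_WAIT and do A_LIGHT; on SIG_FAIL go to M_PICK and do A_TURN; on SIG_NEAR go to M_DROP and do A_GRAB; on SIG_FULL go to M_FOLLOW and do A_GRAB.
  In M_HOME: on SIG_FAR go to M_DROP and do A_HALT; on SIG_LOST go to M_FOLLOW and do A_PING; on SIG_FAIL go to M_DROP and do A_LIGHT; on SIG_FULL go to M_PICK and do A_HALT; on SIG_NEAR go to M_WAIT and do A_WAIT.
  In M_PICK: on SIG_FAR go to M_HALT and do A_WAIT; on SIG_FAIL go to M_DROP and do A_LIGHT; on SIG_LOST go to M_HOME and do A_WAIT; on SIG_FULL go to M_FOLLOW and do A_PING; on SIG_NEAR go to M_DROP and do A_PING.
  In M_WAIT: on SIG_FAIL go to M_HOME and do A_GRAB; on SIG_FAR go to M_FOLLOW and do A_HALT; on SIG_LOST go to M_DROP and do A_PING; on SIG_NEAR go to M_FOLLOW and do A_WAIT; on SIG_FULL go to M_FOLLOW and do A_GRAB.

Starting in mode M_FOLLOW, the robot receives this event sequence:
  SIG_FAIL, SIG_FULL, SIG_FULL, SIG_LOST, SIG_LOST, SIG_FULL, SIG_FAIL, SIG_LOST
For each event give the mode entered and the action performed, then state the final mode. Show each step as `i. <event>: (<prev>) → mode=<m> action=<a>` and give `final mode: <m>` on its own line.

1. SIG_FAIL: (M_FOLLOW) → mode=M_PICK action=A_TURN
2. SIG_FULL: (M_PICK) → mode=M_FOLLOW action=A_PING
3. SIG_FULL: (M_FOLLOW) → mode=M_FOLLOW action=A_GRAB
4. SIG_LOST: (M_FOLLOW) → mode=M_DROP action=A_LIGHT
5. SIG_LOST: (M_DROP) → mode=M_DROP action=A_TURN
6. SIG_FULL: (M_DROP) → mode=M_FOLLOW action=A_GRAB
7. SIG_FAIL: (M_FOLLOW) → mode=M_PICK action=A_TURN
8. SIG_LOST: (M_PICK) → mode=M_HOME action=A_WAIT

final mode: M_HOME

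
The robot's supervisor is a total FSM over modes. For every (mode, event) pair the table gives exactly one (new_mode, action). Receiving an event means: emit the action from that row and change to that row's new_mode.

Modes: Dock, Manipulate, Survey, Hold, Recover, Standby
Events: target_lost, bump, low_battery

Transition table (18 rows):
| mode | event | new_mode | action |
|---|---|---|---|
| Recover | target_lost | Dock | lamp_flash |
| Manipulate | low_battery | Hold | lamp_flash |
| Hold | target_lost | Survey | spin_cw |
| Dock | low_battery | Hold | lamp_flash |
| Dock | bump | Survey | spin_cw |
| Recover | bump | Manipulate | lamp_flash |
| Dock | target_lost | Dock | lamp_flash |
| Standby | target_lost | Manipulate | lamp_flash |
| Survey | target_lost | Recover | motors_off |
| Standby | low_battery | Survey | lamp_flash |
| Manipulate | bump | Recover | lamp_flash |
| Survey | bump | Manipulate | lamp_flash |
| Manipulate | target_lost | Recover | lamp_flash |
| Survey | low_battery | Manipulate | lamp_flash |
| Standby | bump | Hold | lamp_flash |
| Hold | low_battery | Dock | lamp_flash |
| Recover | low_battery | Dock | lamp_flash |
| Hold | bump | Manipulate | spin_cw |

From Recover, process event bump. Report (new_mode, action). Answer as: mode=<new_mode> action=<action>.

current mode = Recover; filter table to that mode:
  (Recover, target_lost) → (Dock, lamp_flash)
  (Recover, bump) → (Manipulate, lamp_flash)  ← event matches
  (Recover, low_battery) → (Dock, lamp_flash)
event = bump selects (Manipulate, lamp_flash)

mode=Manipulate action=lamp_flash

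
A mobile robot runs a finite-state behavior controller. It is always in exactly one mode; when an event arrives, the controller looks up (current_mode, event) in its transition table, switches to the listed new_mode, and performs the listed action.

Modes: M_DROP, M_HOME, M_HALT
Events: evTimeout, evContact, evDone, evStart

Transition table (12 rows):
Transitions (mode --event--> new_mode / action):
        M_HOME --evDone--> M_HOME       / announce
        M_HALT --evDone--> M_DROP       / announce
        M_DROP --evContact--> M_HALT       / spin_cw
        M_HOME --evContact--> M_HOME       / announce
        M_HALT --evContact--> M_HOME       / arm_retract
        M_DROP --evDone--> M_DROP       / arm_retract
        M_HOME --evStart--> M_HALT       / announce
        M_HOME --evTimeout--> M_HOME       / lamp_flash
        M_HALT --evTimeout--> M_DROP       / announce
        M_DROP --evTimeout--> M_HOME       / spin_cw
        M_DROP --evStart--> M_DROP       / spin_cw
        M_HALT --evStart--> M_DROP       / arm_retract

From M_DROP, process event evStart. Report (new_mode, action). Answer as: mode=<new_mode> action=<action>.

current mode = M_DROP; filter table to that mode:
  (M_DROP, evContact) → (M_HALT, spin_cw)
  (M_DROP, evDone) → (M_DROP, arm_retract)
  (M_DROP, evTimeout) → (M_HOME, spin_cw)
  (M_DROP, evStart) → (M_DROP, spin_cw)  ← event matches
event = evStart selects (M_DROP, spin_cw)

mode=M_DROP action=spin_cw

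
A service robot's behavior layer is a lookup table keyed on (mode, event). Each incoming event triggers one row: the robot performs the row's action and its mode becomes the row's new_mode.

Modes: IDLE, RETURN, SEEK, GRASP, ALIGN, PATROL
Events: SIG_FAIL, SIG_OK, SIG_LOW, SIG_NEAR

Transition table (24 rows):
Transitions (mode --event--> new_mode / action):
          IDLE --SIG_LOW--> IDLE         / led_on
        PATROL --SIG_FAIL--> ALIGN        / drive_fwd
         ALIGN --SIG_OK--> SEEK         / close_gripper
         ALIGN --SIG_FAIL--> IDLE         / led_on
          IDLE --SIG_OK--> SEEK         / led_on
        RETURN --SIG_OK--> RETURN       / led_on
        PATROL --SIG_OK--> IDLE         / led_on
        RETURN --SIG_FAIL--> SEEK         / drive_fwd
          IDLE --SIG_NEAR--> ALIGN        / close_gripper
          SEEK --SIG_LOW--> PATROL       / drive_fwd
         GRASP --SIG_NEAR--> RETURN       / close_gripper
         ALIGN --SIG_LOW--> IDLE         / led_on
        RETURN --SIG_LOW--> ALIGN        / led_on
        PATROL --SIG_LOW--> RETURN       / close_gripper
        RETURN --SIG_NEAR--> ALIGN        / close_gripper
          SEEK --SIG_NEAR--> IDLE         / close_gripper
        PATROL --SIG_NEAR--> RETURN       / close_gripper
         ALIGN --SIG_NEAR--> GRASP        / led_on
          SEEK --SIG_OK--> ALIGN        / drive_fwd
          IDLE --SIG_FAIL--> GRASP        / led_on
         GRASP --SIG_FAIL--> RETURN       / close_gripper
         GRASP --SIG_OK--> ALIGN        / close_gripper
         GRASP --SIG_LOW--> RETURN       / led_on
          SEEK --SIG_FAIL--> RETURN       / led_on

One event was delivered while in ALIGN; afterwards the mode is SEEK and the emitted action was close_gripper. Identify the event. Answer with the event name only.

SIG_OK

try SIG_FAIL: (ALIGN, SIG_FAIL) → (IDLE, led_on)
try SIG_OK: (ALIGN, SIG_OK) → (SEEK, close_gripper)  ← matches
try SIG_LOW: (ALIGN, SIG_LOW) → (IDLE, led_on)
try SIG_NEAR: (ALIGN, SIG_NEAR) → (GRASP, led_on)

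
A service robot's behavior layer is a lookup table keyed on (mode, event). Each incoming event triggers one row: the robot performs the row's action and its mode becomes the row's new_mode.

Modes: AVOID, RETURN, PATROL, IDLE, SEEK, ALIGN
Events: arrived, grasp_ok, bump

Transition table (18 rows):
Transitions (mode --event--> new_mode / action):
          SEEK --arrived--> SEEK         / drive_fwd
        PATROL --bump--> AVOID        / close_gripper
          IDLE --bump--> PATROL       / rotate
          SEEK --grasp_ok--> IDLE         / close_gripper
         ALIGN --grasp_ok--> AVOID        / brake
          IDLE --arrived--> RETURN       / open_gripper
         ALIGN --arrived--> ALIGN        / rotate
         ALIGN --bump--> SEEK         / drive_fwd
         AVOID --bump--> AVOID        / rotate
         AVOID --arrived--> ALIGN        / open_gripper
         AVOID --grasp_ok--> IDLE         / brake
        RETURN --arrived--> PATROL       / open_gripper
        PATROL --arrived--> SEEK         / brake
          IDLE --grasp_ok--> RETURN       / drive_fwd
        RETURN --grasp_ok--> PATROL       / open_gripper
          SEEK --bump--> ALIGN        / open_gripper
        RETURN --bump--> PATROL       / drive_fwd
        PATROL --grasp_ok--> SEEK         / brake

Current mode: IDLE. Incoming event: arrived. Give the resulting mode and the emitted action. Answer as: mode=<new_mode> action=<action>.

mode=RETURN action=open_gripper

current mode = IDLE; filter table to that mode:
  (IDLE, bump) → (PATROL, rotate)
  (IDLE, arrived) → (RETURN, open_gripper)  ← event matches
  (IDLE, grasp_ok) → (RETURN, drive_fwd)
event = arrived selects (RETURN, open_gripper)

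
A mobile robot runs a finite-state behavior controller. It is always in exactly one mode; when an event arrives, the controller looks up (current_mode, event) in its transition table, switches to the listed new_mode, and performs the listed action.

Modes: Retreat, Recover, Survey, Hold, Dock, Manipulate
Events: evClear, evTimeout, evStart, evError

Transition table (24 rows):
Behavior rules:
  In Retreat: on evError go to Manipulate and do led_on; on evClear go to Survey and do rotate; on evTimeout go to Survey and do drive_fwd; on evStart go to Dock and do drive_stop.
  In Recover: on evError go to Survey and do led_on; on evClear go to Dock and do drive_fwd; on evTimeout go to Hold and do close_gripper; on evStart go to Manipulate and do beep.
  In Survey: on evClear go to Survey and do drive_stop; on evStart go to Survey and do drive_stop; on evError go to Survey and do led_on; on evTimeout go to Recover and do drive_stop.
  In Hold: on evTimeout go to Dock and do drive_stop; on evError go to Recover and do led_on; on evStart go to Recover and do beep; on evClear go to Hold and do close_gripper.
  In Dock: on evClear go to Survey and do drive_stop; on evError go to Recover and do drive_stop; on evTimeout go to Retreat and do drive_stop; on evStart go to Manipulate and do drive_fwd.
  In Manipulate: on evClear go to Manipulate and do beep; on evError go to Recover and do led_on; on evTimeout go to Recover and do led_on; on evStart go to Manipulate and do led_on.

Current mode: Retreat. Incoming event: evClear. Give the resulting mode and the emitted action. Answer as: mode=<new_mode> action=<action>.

current mode = Retreat; filter table to that mode:
  (Retreat, evError) → (Manipulate, led_on)
  (Retreat, evClear) → (Survey, rotate)  ← event matches
  (Retreat, evTimeout) → (Survey, drive_fwd)
  (Retreat, evStart) → (Dock, drive_stop)
event = evClear selects (Survey, rotate)

mode=Survey action=rotate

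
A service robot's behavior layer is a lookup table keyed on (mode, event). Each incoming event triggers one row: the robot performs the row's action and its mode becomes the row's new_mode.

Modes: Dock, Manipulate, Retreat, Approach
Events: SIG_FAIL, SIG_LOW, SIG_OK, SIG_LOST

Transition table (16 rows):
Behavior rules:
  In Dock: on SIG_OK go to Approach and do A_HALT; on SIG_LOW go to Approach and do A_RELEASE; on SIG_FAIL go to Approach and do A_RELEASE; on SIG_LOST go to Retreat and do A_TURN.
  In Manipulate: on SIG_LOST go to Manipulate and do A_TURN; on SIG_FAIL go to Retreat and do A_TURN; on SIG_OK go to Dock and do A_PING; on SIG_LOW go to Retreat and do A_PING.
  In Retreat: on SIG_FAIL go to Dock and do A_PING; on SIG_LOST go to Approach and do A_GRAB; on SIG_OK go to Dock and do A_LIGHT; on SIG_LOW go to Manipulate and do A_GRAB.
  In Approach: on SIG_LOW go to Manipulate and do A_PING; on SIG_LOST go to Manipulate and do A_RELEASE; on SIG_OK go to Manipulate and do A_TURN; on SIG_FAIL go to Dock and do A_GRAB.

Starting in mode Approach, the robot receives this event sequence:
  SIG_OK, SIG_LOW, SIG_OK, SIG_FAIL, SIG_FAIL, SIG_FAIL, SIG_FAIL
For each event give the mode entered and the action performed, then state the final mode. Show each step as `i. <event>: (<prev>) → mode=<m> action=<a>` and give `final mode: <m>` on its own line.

1. SIG_OK: (Approach) → mode=Manipulate action=A_TURN
2. SIG_LOW: (Manipulate) → mode=Retreat action=A_PING
3. SIG_OK: (Retreat) → mode=Dock action=A_LIGHT
4. SIG_FAIL: (Dock) → mode=Approach action=A_RELEASE
5. SIG_FAIL: (Approach) → mode=Dock action=A_GRAB
6. SIG_FAIL: (Dock) → mode=Approach action=A_RELEASE
7. SIG_FAIL: (Approach) → mode=Dock action=A_GRAB

final mode: Dock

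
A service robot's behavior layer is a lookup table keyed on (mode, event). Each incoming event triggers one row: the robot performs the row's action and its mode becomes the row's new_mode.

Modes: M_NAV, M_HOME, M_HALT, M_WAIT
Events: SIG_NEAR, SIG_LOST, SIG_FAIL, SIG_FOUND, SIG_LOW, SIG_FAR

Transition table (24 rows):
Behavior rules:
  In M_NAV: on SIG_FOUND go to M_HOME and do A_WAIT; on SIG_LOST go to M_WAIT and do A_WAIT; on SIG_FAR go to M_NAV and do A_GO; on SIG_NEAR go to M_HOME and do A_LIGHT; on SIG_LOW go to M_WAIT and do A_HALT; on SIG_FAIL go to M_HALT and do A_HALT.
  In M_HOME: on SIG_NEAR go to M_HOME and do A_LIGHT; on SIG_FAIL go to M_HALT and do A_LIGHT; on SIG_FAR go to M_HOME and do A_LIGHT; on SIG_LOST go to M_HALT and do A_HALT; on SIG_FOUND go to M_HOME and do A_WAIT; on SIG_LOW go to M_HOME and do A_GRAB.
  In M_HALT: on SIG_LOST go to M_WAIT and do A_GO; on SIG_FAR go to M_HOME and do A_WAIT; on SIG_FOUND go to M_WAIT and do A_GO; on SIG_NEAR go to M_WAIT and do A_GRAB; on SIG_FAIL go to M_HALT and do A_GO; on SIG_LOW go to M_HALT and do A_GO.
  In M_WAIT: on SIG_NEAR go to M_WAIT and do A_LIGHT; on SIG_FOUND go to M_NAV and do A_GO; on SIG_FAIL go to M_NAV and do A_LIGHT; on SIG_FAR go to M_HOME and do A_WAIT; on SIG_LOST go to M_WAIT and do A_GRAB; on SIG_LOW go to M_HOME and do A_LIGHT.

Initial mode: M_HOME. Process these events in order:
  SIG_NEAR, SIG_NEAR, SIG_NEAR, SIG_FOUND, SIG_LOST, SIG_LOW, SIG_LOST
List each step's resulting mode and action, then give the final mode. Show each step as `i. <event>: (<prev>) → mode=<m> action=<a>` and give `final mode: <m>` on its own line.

final mode: M_WAIT

1. SIG_NEAR: (M_HOME) → mode=M_HOME action=A_LIGHT
2. SIG_NEAR: (M_HOME) → mode=M_HOME action=A_LIGHT
3. SIG_NEAR: (M_HOME) → mode=M_HOME action=A_LIGHT
4. SIG_FOUND: (M_HOME) → mode=M_HOME action=A_WAIT
5. SIG_LOST: (M_HOME) → mode=M_HALT action=A_HALT
6. SIG_LOW: (M_HALT) → mode=M_HALT action=A_GO
7. SIG_LOST: (M_HALT) → mode=M_WAIT action=A_GO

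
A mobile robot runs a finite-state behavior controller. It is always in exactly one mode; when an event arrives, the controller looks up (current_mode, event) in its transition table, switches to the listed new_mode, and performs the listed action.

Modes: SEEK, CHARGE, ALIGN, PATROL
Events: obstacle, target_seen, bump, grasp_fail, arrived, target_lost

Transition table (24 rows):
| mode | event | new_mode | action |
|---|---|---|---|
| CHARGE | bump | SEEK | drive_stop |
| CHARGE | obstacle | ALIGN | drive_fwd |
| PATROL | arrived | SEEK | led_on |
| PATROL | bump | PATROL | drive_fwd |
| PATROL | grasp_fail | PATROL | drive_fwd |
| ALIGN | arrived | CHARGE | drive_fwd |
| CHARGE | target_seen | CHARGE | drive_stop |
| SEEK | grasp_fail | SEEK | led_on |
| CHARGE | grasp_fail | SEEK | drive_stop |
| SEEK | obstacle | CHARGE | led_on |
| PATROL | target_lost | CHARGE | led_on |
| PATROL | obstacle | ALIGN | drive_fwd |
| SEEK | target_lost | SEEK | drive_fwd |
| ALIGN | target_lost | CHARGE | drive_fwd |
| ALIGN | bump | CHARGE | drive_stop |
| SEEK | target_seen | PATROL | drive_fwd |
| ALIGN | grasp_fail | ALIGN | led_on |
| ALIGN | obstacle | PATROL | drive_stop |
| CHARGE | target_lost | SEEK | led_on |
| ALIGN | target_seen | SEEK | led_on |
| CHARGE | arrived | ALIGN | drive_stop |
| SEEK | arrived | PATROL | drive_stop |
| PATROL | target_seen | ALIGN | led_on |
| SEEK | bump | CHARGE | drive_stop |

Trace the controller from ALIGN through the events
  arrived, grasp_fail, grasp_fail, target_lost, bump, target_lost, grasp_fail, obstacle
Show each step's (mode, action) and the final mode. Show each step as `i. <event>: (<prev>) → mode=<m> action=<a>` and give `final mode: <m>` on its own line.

1. arrived: (ALIGN) → mode=CHARGE action=drive_fwd
2. grasp_fail: (CHARGE) → mode=SEEK action=drive_stop
3. grasp_fail: (SEEK) → mode=SEEK action=led_on
4. target_lost: (SEEK) → mode=SEEK action=drive_fwd
5. bump: (SEEK) → mode=CHARGE action=drive_stop
6. target_lost: (CHARGE) → mode=SEEK action=led_on
7. grasp_fail: (SEEK) → mode=SEEK action=led_on
8. obstacle: (SEEK) → mode=CHARGE action=led_on

final mode: CHARGE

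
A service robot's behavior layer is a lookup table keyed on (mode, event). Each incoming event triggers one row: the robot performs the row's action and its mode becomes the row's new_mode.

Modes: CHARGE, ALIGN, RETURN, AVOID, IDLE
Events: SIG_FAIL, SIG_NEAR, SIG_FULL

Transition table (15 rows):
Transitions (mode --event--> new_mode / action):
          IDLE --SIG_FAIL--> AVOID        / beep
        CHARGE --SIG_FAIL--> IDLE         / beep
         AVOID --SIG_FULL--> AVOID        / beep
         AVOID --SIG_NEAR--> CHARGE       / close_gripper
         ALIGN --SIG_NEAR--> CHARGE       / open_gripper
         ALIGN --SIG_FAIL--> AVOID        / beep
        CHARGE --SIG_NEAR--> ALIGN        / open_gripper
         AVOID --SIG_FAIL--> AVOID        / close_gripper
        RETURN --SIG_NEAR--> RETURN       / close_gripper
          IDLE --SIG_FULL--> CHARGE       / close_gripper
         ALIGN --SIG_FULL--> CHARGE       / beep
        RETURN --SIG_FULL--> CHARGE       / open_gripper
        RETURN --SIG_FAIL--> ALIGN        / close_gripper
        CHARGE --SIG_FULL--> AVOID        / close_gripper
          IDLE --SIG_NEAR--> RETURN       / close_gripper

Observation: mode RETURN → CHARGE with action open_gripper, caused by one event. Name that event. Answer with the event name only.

SIG_FULL

try SIG_FAIL: (RETURN, SIG_FAIL) → (ALIGN, close_gripper)
try SIG_NEAR: (RETURN, SIG_NEAR) → (RETURN, close_gripper)
try SIG_FULL: (RETURN, SIG_FULL) → (CHARGE, open_gripper)  ← matches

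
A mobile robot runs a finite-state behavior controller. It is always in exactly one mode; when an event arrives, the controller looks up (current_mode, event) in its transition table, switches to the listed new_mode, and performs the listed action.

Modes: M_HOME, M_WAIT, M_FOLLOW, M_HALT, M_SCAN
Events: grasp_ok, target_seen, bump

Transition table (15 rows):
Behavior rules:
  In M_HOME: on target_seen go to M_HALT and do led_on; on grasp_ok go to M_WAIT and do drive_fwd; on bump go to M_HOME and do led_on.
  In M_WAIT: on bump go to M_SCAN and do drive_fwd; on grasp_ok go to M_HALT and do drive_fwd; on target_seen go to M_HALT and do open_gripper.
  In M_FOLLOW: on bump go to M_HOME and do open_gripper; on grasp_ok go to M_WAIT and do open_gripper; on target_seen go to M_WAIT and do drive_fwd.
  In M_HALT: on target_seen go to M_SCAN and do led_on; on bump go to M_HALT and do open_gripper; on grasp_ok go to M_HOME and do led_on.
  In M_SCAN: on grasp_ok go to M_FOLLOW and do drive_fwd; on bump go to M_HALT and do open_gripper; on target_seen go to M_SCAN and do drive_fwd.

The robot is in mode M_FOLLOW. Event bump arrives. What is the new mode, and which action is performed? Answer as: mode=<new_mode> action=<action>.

current mode = M_FOLLOW; filter table to that mode:
  (M_FOLLOW, bump) → (M_HOME, open_gripper)  ← event matches
  (M_FOLLOW, grasp_ok) → (M_WAIT, open_gripper)
  (M_FOLLOW, target_seen) → (M_WAIT, drive_fwd)
event = bump selects (M_HOME, open_gripper)

mode=M_HOME action=open_gripper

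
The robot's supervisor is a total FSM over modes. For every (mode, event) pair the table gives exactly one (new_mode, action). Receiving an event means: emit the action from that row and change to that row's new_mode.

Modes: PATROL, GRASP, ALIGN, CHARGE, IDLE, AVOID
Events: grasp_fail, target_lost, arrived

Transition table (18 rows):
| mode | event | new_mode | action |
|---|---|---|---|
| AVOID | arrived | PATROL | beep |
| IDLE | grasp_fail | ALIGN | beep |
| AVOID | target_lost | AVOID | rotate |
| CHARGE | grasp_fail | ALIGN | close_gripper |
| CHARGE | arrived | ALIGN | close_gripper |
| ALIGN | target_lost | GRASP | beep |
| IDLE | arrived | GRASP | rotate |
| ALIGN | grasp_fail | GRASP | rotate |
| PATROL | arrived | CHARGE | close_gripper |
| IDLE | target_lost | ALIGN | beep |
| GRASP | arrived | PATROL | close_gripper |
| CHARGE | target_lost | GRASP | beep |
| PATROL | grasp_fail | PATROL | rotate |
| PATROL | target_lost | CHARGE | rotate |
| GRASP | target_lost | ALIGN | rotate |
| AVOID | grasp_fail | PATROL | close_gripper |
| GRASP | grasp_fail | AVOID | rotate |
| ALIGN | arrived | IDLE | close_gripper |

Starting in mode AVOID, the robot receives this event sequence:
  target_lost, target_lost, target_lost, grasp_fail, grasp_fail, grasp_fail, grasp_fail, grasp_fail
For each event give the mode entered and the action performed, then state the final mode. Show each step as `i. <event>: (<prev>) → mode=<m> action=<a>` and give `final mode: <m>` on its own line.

1. target_lost: (AVOID) → mode=AVOID action=rotate
2. target_lost: (AVOID) → mode=AVOID action=rotate
3. target_lost: (AVOID) → mode=AVOID action=rotate
4. grasp_fail: (AVOID) → mode=PATROL action=close_gripper
5. grasp_fail: (PATROL) → mode=PATROL action=rotate
6. grasp_fail: (PATROL) → mode=PATROL action=rotate
7. grasp_fail: (PATROL) → mode=PATROL action=rotate
8. grasp_fail: (PATROL) → mode=PATROL action=rotate

final mode: PATROL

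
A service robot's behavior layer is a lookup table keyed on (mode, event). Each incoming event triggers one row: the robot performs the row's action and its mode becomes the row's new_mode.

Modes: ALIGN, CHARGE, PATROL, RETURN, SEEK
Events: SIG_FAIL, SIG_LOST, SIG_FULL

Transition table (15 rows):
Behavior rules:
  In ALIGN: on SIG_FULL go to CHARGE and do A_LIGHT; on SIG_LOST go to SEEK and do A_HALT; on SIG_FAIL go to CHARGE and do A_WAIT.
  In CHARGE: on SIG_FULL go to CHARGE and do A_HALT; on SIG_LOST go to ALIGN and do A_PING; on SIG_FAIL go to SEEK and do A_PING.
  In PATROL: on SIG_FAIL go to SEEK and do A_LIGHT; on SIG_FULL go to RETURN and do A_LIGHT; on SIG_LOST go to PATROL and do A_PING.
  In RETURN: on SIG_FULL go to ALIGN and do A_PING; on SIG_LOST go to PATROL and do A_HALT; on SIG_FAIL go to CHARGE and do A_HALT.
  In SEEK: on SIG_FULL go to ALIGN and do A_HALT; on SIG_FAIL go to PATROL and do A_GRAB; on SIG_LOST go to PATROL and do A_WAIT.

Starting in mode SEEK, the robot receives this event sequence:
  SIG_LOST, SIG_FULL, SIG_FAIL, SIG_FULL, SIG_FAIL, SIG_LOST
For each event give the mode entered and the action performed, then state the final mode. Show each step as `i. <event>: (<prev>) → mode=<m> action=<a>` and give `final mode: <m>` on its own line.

1. SIG_LOST: (SEEK) → mode=PATROL action=A_WAIT
2. SIG_FULL: (PATROL) → mode=RETURN action=A_LIGHT
3. SIG_FAIL: (RETURN) → mode=CHARGE action=A_HALT
4. SIG_FULL: (CHARGE) → mode=CHARGE action=A_HALT
5. SIG_FAIL: (CHARGE) → mode=SEEK action=A_PING
6. SIG_LOST: (SEEK) → mode=PATROL action=A_WAIT

final mode: PATROL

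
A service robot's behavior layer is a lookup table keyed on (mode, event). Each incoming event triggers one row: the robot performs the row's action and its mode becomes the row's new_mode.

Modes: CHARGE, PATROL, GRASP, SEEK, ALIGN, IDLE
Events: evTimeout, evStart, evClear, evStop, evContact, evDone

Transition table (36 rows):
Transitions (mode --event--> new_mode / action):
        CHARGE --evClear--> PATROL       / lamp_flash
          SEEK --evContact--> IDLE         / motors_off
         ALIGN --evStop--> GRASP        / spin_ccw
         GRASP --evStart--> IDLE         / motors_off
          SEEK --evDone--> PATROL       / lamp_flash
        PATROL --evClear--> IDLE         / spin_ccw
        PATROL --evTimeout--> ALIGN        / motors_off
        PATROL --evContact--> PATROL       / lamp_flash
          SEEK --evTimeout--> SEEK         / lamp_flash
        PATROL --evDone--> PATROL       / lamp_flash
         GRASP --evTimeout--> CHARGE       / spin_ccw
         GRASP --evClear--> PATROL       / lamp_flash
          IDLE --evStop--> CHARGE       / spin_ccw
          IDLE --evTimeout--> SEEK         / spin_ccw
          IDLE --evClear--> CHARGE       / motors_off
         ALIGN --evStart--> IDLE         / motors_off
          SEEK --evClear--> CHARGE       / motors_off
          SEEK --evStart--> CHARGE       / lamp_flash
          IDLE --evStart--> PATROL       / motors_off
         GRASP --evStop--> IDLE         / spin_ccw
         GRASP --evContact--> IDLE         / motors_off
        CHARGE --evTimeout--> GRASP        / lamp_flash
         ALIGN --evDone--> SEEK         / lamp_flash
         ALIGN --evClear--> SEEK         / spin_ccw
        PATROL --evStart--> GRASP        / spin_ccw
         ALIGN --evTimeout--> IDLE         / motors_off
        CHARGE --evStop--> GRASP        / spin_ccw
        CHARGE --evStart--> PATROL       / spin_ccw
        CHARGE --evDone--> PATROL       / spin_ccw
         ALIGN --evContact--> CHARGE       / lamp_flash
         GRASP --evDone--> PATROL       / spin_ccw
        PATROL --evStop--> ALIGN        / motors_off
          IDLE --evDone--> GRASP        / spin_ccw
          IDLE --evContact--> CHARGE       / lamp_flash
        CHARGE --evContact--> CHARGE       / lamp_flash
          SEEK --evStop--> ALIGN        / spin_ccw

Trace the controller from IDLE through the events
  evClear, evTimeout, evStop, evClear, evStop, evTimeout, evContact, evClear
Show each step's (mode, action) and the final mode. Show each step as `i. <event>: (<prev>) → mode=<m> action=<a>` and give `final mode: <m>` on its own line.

final mode: PATROL

1. evClear: (IDLE) → mode=CHARGE action=motors_off
2. evTimeout: (CHARGE) → mode=GRASP action=lamp_flash
3. evStop: (GRASP) → mode=IDLE action=spin_ccw
4. evClear: (IDLE) → mode=CHARGE action=motors_off
5. evStop: (CHARGE) → mode=GRASP action=spin_ccw
6. evTimeout: (GRASP) → mode=CHARGE action=spin_ccw
7. evContact: (CHARGE) → mode=CHARGE action=lamp_flash
8. evClear: (CHARGE) → mode=PATROL action=lamp_flash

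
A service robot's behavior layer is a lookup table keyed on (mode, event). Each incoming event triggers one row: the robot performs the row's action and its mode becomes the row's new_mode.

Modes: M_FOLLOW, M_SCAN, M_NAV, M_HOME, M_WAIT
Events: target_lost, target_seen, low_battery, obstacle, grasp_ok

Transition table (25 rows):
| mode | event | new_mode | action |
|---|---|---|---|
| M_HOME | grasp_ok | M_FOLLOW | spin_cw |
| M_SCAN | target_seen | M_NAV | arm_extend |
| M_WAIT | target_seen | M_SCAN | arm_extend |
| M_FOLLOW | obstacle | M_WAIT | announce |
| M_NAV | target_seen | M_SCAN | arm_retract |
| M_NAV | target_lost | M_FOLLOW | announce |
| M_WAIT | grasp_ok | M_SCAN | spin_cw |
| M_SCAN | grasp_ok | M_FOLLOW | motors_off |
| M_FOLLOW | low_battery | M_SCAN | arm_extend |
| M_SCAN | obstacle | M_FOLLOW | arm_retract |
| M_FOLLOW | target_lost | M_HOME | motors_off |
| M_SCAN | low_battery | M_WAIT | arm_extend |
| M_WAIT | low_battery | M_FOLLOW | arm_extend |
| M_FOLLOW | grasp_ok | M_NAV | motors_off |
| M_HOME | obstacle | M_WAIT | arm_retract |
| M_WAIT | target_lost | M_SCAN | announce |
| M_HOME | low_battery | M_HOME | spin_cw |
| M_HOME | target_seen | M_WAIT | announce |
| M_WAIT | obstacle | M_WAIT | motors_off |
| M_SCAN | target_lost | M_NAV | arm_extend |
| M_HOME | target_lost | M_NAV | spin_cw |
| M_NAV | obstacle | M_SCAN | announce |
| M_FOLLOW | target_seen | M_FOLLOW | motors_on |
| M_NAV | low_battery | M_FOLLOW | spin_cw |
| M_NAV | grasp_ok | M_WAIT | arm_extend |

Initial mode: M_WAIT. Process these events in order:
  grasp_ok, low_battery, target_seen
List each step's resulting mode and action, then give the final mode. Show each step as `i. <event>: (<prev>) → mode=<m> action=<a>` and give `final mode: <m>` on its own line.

final mode: M_SCAN

1. grasp_ok: (M_WAIT) → mode=M_SCAN action=spin_cw
2. low_battery: (M_SCAN) → mode=M_WAIT action=arm_extend
3. target_seen: (M_WAIT) → mode=M_SCAN action=arm_extend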